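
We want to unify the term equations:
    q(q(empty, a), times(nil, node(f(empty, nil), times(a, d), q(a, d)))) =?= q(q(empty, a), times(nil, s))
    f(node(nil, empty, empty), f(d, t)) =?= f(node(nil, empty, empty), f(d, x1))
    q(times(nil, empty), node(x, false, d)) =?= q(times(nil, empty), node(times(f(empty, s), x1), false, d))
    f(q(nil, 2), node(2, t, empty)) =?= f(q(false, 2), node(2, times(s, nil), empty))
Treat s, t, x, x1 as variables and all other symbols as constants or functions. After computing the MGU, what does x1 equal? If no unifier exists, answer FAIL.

FAIL

Decompose q/2: q(empty, a) =?= q(empty, a),  times(nil, node(f(empty, nil), times(a, d), q(a, d))) =?= times(nil, s).
Delete trivial equation q(empty, a) =?= q(empty, a).
Decompose times/2: nil =?= nil,  node(f(empty, nil), times(a, d), q(a, d)) =?= s.
Delete trivial equation nil =?= nil.
Bind s := node(f(empty, nil), times(a, d), q(a, d)); substituting into the 2 remaining equations that mention s gives: q(times(nil, empty), node(x, false, d)) =?= q(times(nil, empty), node(times(f(empty, node(f(empty, nil), times(a, d), q(a, d))), x1), false, d)),  f(q(nil, 2), node(2, t, empty)) =?= f(q(false, 2), node(2, times(node(f(empty, nil), times(a, d), q(a, d)), nil), empty)).
Decompose f/2: node(nil, empty, empty) =?= node(nil, empty, empty),  f(d, t) =?= f(d, x1).
Delete trivial equation node(nil, empty, empty) =?= node(nil, empty, empty).
Decompose f/2: d =?= d,  t =?= x1.
Delete trivial equation d =?= d.
Bind t := x1; substituting into the one remaining equation that mentions t gives: f(q(nil, 2), node(2, x1, empty)) =?= f(q(false, 2), node(2, times(node(f(empty, nil), times(a, d), q(a, d)), nil), empty)).
Decompose q/2: times(nil, empty) =?= times(nil, empty),  node(x, false, d) =?= node(times(f(empty, node(f(empty, nil), times(a, d), q(a, d))), x1), false, d).
Delete trivial equation times(nil, empty) =?= times(nil, empty).
Decompose node/3: x =?= times(f(empty, node(f(empty, nil), times(a, d), q(a, d))), x1),  false =?= false,  d =?= d.
Bind x := times(f(empty, node(f(empty, nil), times(a, d), q(a, d))), x1); no other remaining equation mentions x.
Delete trivial equation false =?= false.
Delete trivial equation d =?= d.
Decompose f/2: q(nil, 2) =?= q(false, 2),  node(2, x1, empty) =?= node(2, times(node(f(empty, nil), times(a, d), q(a, d)), nil), empty).
Decompose q/2: nil =?= false,  2 =?= 2.
Clash: constants nil and false differ; no unifier exists.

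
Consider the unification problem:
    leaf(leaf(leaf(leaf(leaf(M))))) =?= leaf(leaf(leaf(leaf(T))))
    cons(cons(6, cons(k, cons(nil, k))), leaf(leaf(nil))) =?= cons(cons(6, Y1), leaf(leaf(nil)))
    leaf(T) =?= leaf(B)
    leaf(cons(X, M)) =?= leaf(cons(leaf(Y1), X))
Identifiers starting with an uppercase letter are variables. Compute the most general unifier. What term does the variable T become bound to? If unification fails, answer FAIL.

leaf(leaf(cons(k, cons(nil, k))))

Decompose leaf/1: leaf(leaf(leaf(leaf(M)))) =?= leaf(leaf(leaf(T))).
Decompose leaf/1: leaf(leaf(leaf(M))) =?= leaf(leaf(T)).
Decompose leaf/1: leaf(leaf(M)) =?= leaf(T).
Decompose leaf/1: leaf(M) =?= T.
Bind T := leaf(M); substituting into the one remaining equation that mentions T gives: leaf(leaf(M)) =?= leaf(B).
Decompose cons/2: cons(6, cons(k, cons(nil, k))) =?= cons(6, Y1),  leaf(leaf(nil)) =?= leaf(leaf(nil)).
Decompose cons/2: 6 =?= 6,  cons(k, cons(nil, k)) =?= Y1.
Delete trivial equation 6 =?= 6.
Bind Y1 := cons(k, cons(nil, k)); substituting into the one remaining equation that mentions Y1 gives: leaf(cons(X, M)) =?= leaf(cons(leaf(cons(k, cons(nil, k))), X)).
Delete trivial equation leaf(leaf(nil)) =?= leaf(leaf(nil)).
Decompose leaf/1: leaf(M) =?= B.
Bind B := leaf(M); no other remaining equation mentions B.
Decompose leaf/1: cons(X, M) =?= cons(leaf(cons(k, cons(nil, k))), X).
Decompose cons/2: X =?= leaf(cons(k, cons(nil, k))),  M =?= X.
Bind X := leaf(cons(k, cons(nil, k))); substituting into the remaining equation gives: M =?= leaf(cons(k, cons(nil, k))).
Bind M := leaf(cons(k, cons(nil, k))). Substituting into the earlier bindings gives T := leaf(leaf(cons(k, cons(nil, k)))), B := leaf(leaf(cons(k, cons(nil, k)))).
MGU = { T ↦ leaf(leaf(cons(k, cons(nil, k)))), Y1 ↦ cons(k, cons(nil, k)), B ↦ leaf(leaf(cons(k, cons(nil, k)))), X ↦ leaf(cons(k, cons(nil, k))), M ↦ leaf(cons(k, cons(nil, k))) }, so T ↦ leaf(leaf(cons(k, cons(nil, k)))).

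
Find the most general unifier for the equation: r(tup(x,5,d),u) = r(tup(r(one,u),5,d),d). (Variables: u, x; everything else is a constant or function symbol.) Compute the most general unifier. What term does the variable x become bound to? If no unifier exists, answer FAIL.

r(one,d)

Decompose r/2: tup(x,5,d) = tup(r(one,u),5,d),  u = d.
Decompose tup/3: x = r(one,u),  5 = 5,  d = d.
Bind x := r(one,u); no other remaining equation mentions x.
Delete trivial equation 5 = 5.
Delete trivial equation d = d.
Bind u := d. Substituting into the earlier binding gives x := r(one,d).
MGU = { x ↦ r(one,d), u ↦ d }, so x ↦ r(one,d).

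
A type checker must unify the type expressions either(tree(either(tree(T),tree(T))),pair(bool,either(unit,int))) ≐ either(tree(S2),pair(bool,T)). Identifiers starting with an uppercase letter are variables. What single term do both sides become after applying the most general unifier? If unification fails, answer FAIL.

Decompose either/2: tree(either(tree(T),tree(T))) ≐ tree(S2),  pair(bool,either(unit,int)) ≐ pair(bool,T).
Decompose tree/1: either(tree(T),tree(T)) ≐ S2.
Bind S2 := either(tree(T),tree(T)); no other remaining equation mentions S2.
Decompose pair/2: bool ≐ bool,  either(unit,int) ≐ T.
Delete trivial equation bool ≐ bool.
Bind T := either(unit,int). Substituting into the earlier binding gives S2 := either(tree(either(unit,int)),tree(either(unit,int))).
Applying the MGU to either side gives either(tree(either(tree(either(unit,int)),tree(either(unit,int)))),pair(bool,either(unit,int))).

either(tree(either(tree(either(unit,int)),tree(either(unit,int)))),pair(bool,either(unit,int)))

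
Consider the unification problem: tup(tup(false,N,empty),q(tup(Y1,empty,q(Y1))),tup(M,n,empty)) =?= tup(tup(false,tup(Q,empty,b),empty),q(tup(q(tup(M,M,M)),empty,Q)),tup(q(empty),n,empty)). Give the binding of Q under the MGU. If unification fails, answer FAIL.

q(q(tup(q(empty),q(empty),q(empty))))

Decompose tup/3: tup(false,N,empty) =?= tup(false,tup(Q,empty,b),empty),  q(tup(Y1,empty,q(Y1))) =?= q(tup(q(tup(M,M,M)),empty,Q)),  tup(M,n,empty) =?= tup(q(empty),n,empty).
Decompose tup/3: false =?= false,  N =?= tup(Q,empty,b),  empty =?= empty.
Delete trivial equation false =?= false.
Bind N := tup(Q,empty,b); no other remaining equation mentions N.
Delete trivial equation empty =?= empty.
Decompose q/1: tup(Y1,empty,q(Y1)) =?= tup(q(tup(M,M,M)),empty,Q).
Decompose tup/3: Y1 =?= q(tup(M,M,M)),  empty =?= empty,  q(Y1) =?= Q.
Bind Y1 := q(tup(M,M,M)); substituting into the one remaining equation that mentions Y1 gives: q(q(tup(M,M,M))) =?= Q.
Delete trivial equation empty =?= empty.
Bind Q := q(q(tup(M,M,M))); no other remaining equation mentions Q. Substituting into the earlier binding gives N := tup(q(q(tup(M,M,M))),empty,b).
Decompose tup/3: M =?= q(empty),  n =?= n,  empty =?= empty.
Bind M := q(empty); no other remaining equation mentions M. Substituting into the earlier bindings gives N := tup(q(q(tup(q(empty),q(empty),q(empty)))),empty,b), Y1 := q(tup(q(empty),q(empty),q(empty))), Q := q(q(tup(q(empty),q(empty),q(empty)))).
Delete trivial equation n =?= n.
Delete trivial equation empty =?= empty.
MGU = { N := tup(q(q(tup(q(empty),q(empty),q(empty)))),empty,b), Y1 := q(tup(q(empty),q(empty),q(empty))), Q := q(q(tup(q(empty),q(empty),q(empty)))), M := q(empty) }, so Q := q(q(tup(q(empty),q(empty),q(empty)))).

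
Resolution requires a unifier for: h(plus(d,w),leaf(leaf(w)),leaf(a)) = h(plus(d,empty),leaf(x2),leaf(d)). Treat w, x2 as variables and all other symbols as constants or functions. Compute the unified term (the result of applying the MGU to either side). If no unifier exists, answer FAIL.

FAIL

Decompose h/3: plus(d,w) = plus(d,empty),  leaf(leaf(w)) = leaf(x2),  leaf(a) = leaf(d).
Decompose plus/2: d = d,  w = empty.
Delete trivial equation d = d.
Bind w := empty; substituting into the one remaining equation that mentions w gives: leaf(leaf(empty)) = leaf(x2).
Decompose leaf/1: leaf(empty) = x2.
Bind x2 := leaf(empty); no other remaining equation mentions x2.
Decompose leaf/1: a = d.
Clash: constants a and d differ; no unifier exists.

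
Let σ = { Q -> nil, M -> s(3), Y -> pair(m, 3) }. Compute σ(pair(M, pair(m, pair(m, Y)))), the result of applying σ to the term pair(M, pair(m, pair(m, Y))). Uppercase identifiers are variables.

pair(s(3), pair(m, pair(m, pair(m, 3))))

Replace each occurrence of M with s(3).
Replace each occurrence of Y with pair(m, 3).
Result: pair(s(3), pair(m, pair(m, pair(m, 3)))).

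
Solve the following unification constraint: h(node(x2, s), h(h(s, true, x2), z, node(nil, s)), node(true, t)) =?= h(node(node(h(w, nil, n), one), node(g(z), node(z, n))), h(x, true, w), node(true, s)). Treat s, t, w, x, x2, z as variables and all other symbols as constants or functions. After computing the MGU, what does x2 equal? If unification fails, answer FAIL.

node(h(node(nil, node(g(true), node(true, n))), nil, n), one)

Decompose h/3: node(x2, s) =?= node(node(h(w, nil, n), one), node(g(z), node(z, n))),  h(h(s, true, x2), z, node(nil, s)) =?= h(x, true, w),  node(true, t) =?= node(true, s).
Decompose node/2: x2 =?= node(h(w, nil, n), one),  s =?= node(g(z), node(z, n)).
Bind x2 := node(h(w, nil, n), one); substituting into the one remaining equation that mentions x2 gives: h(h(s, true, node(h(w, nil, n), one)), z, node(nil, s)) =?= h(x, true, w).
Bind s := node(g(z), node(z, n)); substituting into the remaining equations gives: h(h(node(g(z), node(z, n)), true, node(h(w, nil, n), one)), z, node(nil, node(g(z), node(z, n)))) =?= h(x, true, w),  node(true, t) =?= node(true, node(g(z), node(z, n))).
Decompose h/3: h(node(g(z), node(z, n)), true, node(h(w, nil, n), one)) =?= x,  z =?= true,  node(nil, node(g(z), node(z, n))) =?= w.
Bind x := h(node(g(z), node(z, n)), true, node(h(w, nil, n), one)); no other remaining equation mentions x.
Bind z := true; substituting into the remaining equations gives: node(nil, node(g(true), node(true, n))) =?= w,  node(true, t) =?= node(true, node(g(true), node(true, n))). Substituting into the earlier bindings gives s := node(g(true), node(true, n)), x := h(node(g(true), node(true, n)), true, node(h(w, nil, n), one)).
Bind w := node(nil, node(g(true), node(true, n))); no other remaining equation mentions w. Substituting into the earlier bindings gives x2 := node(h(node(nil, node(g(true), node(true, n))), nil, n), one), x := h(node(g(true), node(true, n)), true, node(h(node(nil, node(g(true), node(true, n))), nil, n), one)).
Decompose node/2: true =?= true,  t =?= node(g(true), node(true, n)).
Delete trivial equation true =?= true.
Bind t := node(g(true), node(true, n)).
MGU = { x2 -> node(h(node(nil, node(g(true), node(true, n))), nil, n), one), s -> node(g(true), node(true, n)), x -> h(node(g(true), node(true, n)), true, node(h(node(nil, node(g(true), node(true, n))), nil, n), one)), z -> true, w -> node(nil, node(g(true), node(true, n))), t -> node(g(true), node(true, n)) }, so x2 -> node(h(node(nil, node(g(true), node(true, n))), nil, n), one).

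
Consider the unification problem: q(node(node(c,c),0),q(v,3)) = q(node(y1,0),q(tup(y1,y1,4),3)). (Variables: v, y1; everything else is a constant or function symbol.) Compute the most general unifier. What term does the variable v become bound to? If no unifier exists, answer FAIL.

tup(node(c,c),node(c,c),4)

Decompose q/2: node(node(c,c),0) = node(y1,0),  q(v,3) = q(tup(y1,y1,4),3).
Decompose node/2: node(c,c) = y1,  0 = 0.
Bind y1 := node(c,c); substituting into the one remaining equation that mentions y1 gives: q(v,3) = q(tup(node(c,c),node(c,c),4),3).
Delete trivial equation 0 = 0.
Decompose q/2: v = tup(node(c,c),node(c,c),4),  3 = 3.
Bind v := tup(node(c,c),node(c,c),4); no other remaining equation mentions v.
Delete trivial equation 3 = 3.
MGU = { y1 := node(c,c), v := tup(node(c,c),node(c,c),4) }, so v := tup(node(c,c),node(c,c),4).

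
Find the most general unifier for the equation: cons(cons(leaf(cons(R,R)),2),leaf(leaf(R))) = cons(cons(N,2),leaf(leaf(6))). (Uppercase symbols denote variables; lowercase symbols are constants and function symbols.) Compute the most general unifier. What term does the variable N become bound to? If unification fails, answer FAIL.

leaf(cons(6,6))

Decompose cons/2: cons(leaf(cons(R,R)),2) = cons(N,2),  leaf(leaf(R)) = leaf(leaf(6)).
Decompose cons/2: leaf(cons(R,R)) = N,  2 = 2.
Bind N := leaf(cons(R,R)); no other remaining equation mentions N.
Delete trivial equation 2 = 2.
Decompose leaf/1: leaf(R) = leaf(6).
Decompose leaf/1: R = 6.
Bind R := 6. Substituting into the earlier binding gives N := leaf(cons(6,6)).
MGU = { N -> leaf(cons(6,6)), R -> 6 }, so N -> leaf(cons(6,6)).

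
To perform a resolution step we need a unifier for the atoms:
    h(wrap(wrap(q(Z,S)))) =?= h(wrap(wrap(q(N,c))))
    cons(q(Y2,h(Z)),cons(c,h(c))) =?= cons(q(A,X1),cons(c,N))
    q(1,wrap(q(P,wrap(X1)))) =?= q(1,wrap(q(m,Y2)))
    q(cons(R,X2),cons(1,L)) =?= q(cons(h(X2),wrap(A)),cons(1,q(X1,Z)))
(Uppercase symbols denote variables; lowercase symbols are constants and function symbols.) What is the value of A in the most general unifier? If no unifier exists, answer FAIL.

wrap(h(h(c)))

Decompose h/1: wrap(wrap(q(Z,S))) =?= wrap(wrap(q(N,c))).
Decompose wrap/1: wrap(q(Z,S)) =?= wrap(q(N,c)).
Decompose wrap/1: q(Z,S) =?= q(N,c).
Decompose q/2: Z =?= N,  S =?= c.
Bind Z := N; substituting into the 2 remaining equations that mention Z gives: cons(q(Y2,h(N)),cons(c,h(c))) =?= cons(q(A,X1),cons(c,N)),  q(cons(R,X2),cons(1,L)) =?= q(cons(h(X2),wrap(A)),cons(1,q(X1,N))).
Bind S := c; no other remaining equation mentions S.
Decompose cons/2: q(Y2,h(N)) =?= q(A,X1),  cons(c,h(c)) =?= cons(c,N).
Decompose q/2: Y2 =?= A,  h(N) =?= X1.
Bind Y2 := A; substituting into the one remaining equation that mentions Y2 gives: q(1,wrap(q(P,wrap(X1)))) =?= q(1,wrap(q(m,A))).
Bind X1 := h(N); substituting into the 2 remaining equations that mention X1 gives: q(1,wrap(q(P,wrap(h(N))))) =?= q(1,wrap(q(m,A))),  q(cons(R,X2),cons(1,L)) =?= q(cons(h(X2),wrap(A)),cons(1,q(h(N),N))).
Decompose cons/2: c =?= c,  h(c) =?= N.
Delete trivial equation c =?= c.
Bind N := h(c); substituting into the remaining equations gives: q(1,wrap(q(P,wrap(h(h(c)))))) =?= q(1,wrap(q(m,A))),  q(cons(R,X2),cons(1,L)) =?= q(cons(h(X2),wrap(A)),cons(1,q(h(h(c)),h(c)))). Substituting into the earlier bindings gives Z := h(c), X1 := h(h(c)).
Decompose q/2: 1 =?= 1,  wrap(q(P,wrap(h(h(c))))) =?= wrap(q(m,A)).
Delete trivial equation 1 =?= 1.
Decompose wrap/1: q(P,wrap(h(h(c)))) =?= q(m,A).
Decompose q/2: P =?= m,  wrap(h(h(c))) =?= A.
Bind P := m; no other remaining equation mentions P.
Bind A := wrap(h(h(c))); substituting into the remaining equation gives: q(cons(R,X2),cons(1,L)) =?= q(cons(h(X2),wrap(wrap(h(h(c))))),cons(1,q(h(h(c)),h(c)))). Substituting into the earlier binding gives Y2 := wrap(h(h(c))).
Decompose q/2: cons(R,X2) =?= cons(h(X2),wrap(wrap(h(h(c))))),  cons(1,L) =?= cons(1,q(h(h(c)),h(c))).
Decompose cons/2: R =?= h(X2),  X2 =?= wrap(wrap(h(h(c)))).
Bind R := h(X2); no other remaining equation mentions R.
Bind X2 := wrap(wrap(h(h(c)))); no other remaining equation mentions X2. Substituting into the earlier binding gives R := h(wrap(wrap(h(h(c))))).
Decompose cons/2: 1 =?= 1,  L =?= q(h(h(c)),h(c)).
Delete trivial equation 1 =?= 1.
Bind L := q(h(h(c)),h(c)).
MGU = { Z := h(c), S := c, Y2 := wrap(h(h(c))), X1 := h(h(c)), N := h(c), P := m, A := wrap(h(h(c))), R := h(wrap(wrap(h(h(c))))), X2 := wrap(wrap(h(h(c)))), L := q(h(h(c)),h(c)) }, so A := wrap(h(h(c))).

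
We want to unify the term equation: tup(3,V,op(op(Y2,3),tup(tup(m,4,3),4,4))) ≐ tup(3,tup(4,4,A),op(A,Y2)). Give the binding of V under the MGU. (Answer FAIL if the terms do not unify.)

Decompose tup/3: 3 ≐ 3,  V ≐ tup(4,4,A),  op(op(Y2,3),tup(tup(m,4,3),4,4)) ≐ op(A,Y2).
Delete trivial equation 3 ≐ 3.
Bind V := tup(4,4,A); no other remaining equation mentions V.
Decompose op/2: op(Y2,3) ≐ A,  tup(tup(m,4,3),4,4) ≐ Y2.
Bind A := op(Y2,3); no other remaining equation mentions A. Substituting into the earlier binding gives V := tup(4,4,op(Y2,3)).
Bind Y2 := tup(tup(m,4,3),4,4). Substituting into the earlier bindings gives V := tup(4,4,op(tup(tup(m,4,3),4,4),3)), A := op(tup(tup(m,4,3),4,4),3).
MGU = { V -> tup(4,4,op(tup(tup(m,4,3),4,4),3)), A -> op(tup(tup(m,4,3),4,4),3), Y2 -> tup(tup(m,4,3),4,4) }, so V -> tup(4,4,op(tup(tup(m,4,3),4,4),3)).

tup(4,4,op(tup(tup(m,4,3),4,4),3))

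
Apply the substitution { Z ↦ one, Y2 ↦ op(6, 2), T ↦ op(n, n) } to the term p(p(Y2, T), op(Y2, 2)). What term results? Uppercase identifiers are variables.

p(p(op(6, 2), op(n, n)), op(op(6, 2), 2))

Replace each occurrence of Y2 with op(6, 2).
Replace each occurrence of T with op(n, n).
Result: p(p(op(6, 2), op(n, n)), op(op(6, 2), 2)).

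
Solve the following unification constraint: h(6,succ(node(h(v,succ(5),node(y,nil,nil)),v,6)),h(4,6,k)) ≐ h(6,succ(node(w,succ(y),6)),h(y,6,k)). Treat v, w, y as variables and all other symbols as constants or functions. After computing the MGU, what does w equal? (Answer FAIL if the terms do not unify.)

h(succ(4),succ(5),node(4,nil,nil))

Decompose h/3: 6 ≐ 6,  succ(node(h(v,succ(5),node(y,nil,nil)),v,6)) ≐ succ(node(w,succ(y),6)),  h(4,6,k) ≐ h(y,6,k).
Delete trivial equation 6 ≐ 6.
Decompose succ/1: node(h(v,succ(5),node(y,nil,nil)),v,6) ≐ node(w,succ(y),6).
Decompose node/3: h(v,succ(5),node(y,nil,nil)) ≐ w,  v ≐ succ(y),  6 ≐ 6.
Bind w := h(v,succ(5),node(y,nil,nil)); no other remaining equation mentions w.
Bind v := succ(y); no other remaining equation mentions v. Substituting into the earlier binding gives w := h(succ(y),succ(5),node(y,nil,nil)).
Delete trivial equation 6 ≐ 6.
Decompose h/3: 4 ≐ y,  6 ≐ 6,  k ≐ k.
Bind y := 4; no other remaining equation mentions y. Substituting into the earlier bindings gives w := h(succ(4),succ(5),node(4,nil,nil)), v := succ(4).
Delete trivial equation 6 ≐ 6.
Delete trivial equation k ≐ k.
MGU = { w ↦ h(succ(4),succ(5),node(4,nil,nil)), v ↦ succ(4), y ↦ 4 }, so w ↦ h(succ(4),succ(5),node(4,nil,nil)).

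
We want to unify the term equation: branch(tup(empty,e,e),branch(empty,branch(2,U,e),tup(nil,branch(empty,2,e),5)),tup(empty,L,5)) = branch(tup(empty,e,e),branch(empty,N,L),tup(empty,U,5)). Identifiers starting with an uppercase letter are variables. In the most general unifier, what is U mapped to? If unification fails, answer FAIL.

Decompose branch/3: tup(empty,e,e) = tup(empty,e,e),  branch(empty,branch(2,U,e),tup(nil,branch(empty,2,e),5)) = branch(empty,N,L),  tup(empty,L,5) = tup(empty,U,5).
Delete trivial equation tup(empty,e,e) = tup(empty,e,e).
Decompose branch/3: empty = empty,  branch(2,U,e) = N,  tup(nil,branch(empty,2,e),5) = L.
Delete trivial equation empty = empty.
Bind N := branch(2,U,e); no other remaining equation mentions N.
Bind L := tup(nil,branch(empty,2,e),5); substituting into the remaining equation gives: tup(empty,tup(nil,branch(empty,2,e),5),5) = tup(empty,U,5).
Decompose tup/3: empty = empty,  tup(nil,branch(empty,2,e),5) = U,  5 = 5.
Delete trivial equation empty = empty.
Bind U := tup(nil,branch(empty,2,e),5); no other remaining equation mentions U. Substituting into the earlier binding gives N := branch(2,tup(nil,branch(empty,2,e),5),e).
Delete trivial equation 5 = 5.
MGU = { N -> branch(2,tup(nil,branch(empty,2,e),5),e), L -> tup(nil,branch(empty,2,e),5), U -> tup(nil,branch(empty,2,e),5) }, so U -> tup(nil,branch(empty,2,e),5).

tup(nil,branch(empty,2,e),5)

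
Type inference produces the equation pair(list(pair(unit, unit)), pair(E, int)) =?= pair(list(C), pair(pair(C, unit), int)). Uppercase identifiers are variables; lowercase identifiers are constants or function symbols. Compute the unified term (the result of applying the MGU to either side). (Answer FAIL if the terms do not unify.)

pair(list(pair(unit, unit)), pair(pair(pair(unit, unit), unit), int))

Decompose pair/2: list(pair(unit, unit)) =?= list(C),  pair(E, int) =?= pair(pair(C, unit), int).
Decompose list/1: pair(unit, unit) =?= C.
Bind C := pair(unit, unit); substituting into the remaining equation gives: pair(E, int) =?= pair(pair(pair(unit, unit), unit), int).
Decompose pair/2: E =?= pair(pair(unit, unit), unit),  int =?= int.
Bind E := pair(pair(unit, unit), unit); no other remaining equation mentions E.
Delete trivial equation int =?= int.
Applying the MGU to either side gives pair(list(pair(unit, unit)), pair(pair(pair(unit, unit), unit), int)).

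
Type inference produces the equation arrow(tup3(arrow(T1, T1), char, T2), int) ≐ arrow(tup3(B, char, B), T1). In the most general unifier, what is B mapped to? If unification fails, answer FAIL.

arrow(int, int)

Decompose arrow/2: tup3(arrow(T1, T1), char, T2) ≐ tup3(B, char, B),  int ≐ T1.
Decompose tup3/3: arrow(T1, T1) ≐ B,  char ≐ char,  T2 ≐ B.
Bind B := arrow(T1, T1); substituting into the one remaining equation that mentions B gives: T2 ≐ arrow(T1, T1).
Delete trivial equation char ≐ char.
Bind T2 := arrow(T1, T1); no other remaining equation mentions T2.
Bind T1 := int. Substituting into the earlier bindings gives B := arrow(int, int), T2 := arrow(int, int).
MGU = { B ↦ arrow(int, int), T2 ↦ arrow(int, int), T1 ↦ int }, so B ↦ arrow(int, int).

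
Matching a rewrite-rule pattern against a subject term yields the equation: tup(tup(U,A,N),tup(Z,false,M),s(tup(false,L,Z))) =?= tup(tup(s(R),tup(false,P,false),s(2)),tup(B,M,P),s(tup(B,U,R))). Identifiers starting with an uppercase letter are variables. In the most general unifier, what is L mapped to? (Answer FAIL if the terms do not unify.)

s(false)

Decompose tup/3: tup(U,A,N) =?= tup(s(R),tup(false,P,false),s(2)),  tup(Z,false,M) =?= tup(B,M,P),  s(tup(false,L,Z)) =?= s(tup(B,U,R)).
Decompose tup/3: U =?= s(R),  A =?= tup(false,P,false),  N =?= s(2).
Bind U := s(R); substituting into the one remaining equation that mentions U gives: s(tup(false,L,Z)) =?= s(tup(B,s(R),R)).
Bind A := tup(false,P,false); no other remaining equation mentions A.
Bind N := s(2); no other remaining equation mentions N.
Decompose tup/3: Z =?= B,  false =?= M,  M =?= P.
Bind Z := B; substituting into the one remaining equation that mentions Z gives: s(tup(false,L,B)) =?= s(tup(B,s(R),R)).
Bind M := false; substituting into the one remaining equation that mentions M gives: false =?= P.
Bind P := false; no other remaining equation mentions P. Substituting into the earlier binding gives A := tup(false,false,false).
Decompose s/1: tup(false,L,B) =?= tup(B,s(R),R).
Decompose tup/3: false =?= B,  L =?= s(R),  B =?= R.
Bind B := false; substituting into the one remaining equation that mentions B gives: false =?= R. Substituting into the earlier binding gives Z := false.
Bind L := s(R); no other remaining equation mentions L.
Bind R := false. Substituting into the earlier bindings gives U := s(false), L := s(false).
MGU = { U ↦ s(false), A ↦ tup(false,false,false), N ↦ s(2), Z ↦ false, M ↦ false, P ↦ false, B ↦ false, L ↦ s(false), R ↦ false }, so L ↦ s(false).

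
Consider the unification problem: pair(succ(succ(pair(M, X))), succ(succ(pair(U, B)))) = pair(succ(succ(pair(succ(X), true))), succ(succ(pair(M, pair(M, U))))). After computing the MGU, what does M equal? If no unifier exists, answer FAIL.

Decompose pair/2: succ(succ(pair(M, X))) = succ(succ(pair(succ(X), true))),  succ(succ(pair(U, B))) = succ(succ(pair(M, pair(M, U)))).
Decompose succ/1: succ(pair(M, X)) = succ(pair(succ(X), true)).
Decompose succ/1: pair(M, X) = pair(succ(X), true).
Decompose pair/2: M = succ(X),  X = true.
Bind M := succ(X); substituting into the one remaining equation that mentions M gives: succ(succ(pair(U, B))) = succ(succ(pair(succ(X), pair(succ(X), U)))).
Bind X := true; substituting into the remaining equation gives: succ(succ(pair(U, B))) = succ(succ(pair(succ(true), pair(succ(true), U)))). Substituting into the earlier binding gives M := succ(true).
Decompose succ/1: succ(pair(U, B)) = succ(pair(succ(true), pair(succ(true), U))).
Decompose succ/1: pair(U, B) = pair(succ(true), pair(succ(true), U)).
Decompose pair/2: U = succ(true),  B = pair(succ(true), U).
Bind U := succ(true); substituting into the remaining equation gives: B = pair(succ(true), succ(true)).
Bind B := pair(succ(true), succ(true)).
MGU = { M -> succ(true), X -> true, U -> succ(true), B -> pair(succ(true), succ(true)) }, so M -> succ(true).

succ(true)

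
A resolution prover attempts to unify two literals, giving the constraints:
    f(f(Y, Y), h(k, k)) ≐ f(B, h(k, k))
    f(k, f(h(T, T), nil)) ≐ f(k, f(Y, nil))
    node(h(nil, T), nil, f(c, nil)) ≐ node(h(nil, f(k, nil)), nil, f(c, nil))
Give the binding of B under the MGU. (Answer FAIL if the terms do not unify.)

Decompose f/2: f(Y, Y) ≐ B,  h(k, k) ≐ h(k, k).
Bind B := f(Y, Y); no other remaining equation mentions B.
Delete trivial equation h(k, k) ≐ h(k, k).
Decompose f/2: k ≐ k,  f(h(T, T), nil) ≐ f(Y, nil).
Delete trivial equation k ≐ k.
Decompose f/2: h(T, T) ≐ Y,  nil ≐ nil.
Bind Y := h(T, T); no other remaining equation mentions Y. Substituting into the earlier binding gives B := f(h(T, T), h(T, T)).
Delete trivial equation nil ≐ nil.
Decompose node/3: h(nil, T) ≐ h(nil, f(k, nil)),  nil ≐ nil,  f(c, nil) ≐ f(c, nil).
Decompose h/2: nil ≐ nil,  T ≐ f(k, nil).
Delete trivial equation nil ≐ nil.
Bind T := f(k, nil); no other remaining equation mentions T. Substituting into the earlier bindings gives B := f(h(f(k, nil), f(k, nil)), h(f(k, nil), f(k, nil))), Y := h(f(k, nil), f(k, nil)).
Delete trivial equation nil ≐ nil.
Delete trivial equation f(c, nil) ≐ f(c, nil).
MGU = { B := f(h(f(k, nil), f(k, nil)), h(f(k, nil), f(k, nil))), Y := h(f(k, nil), f(k, nil)), T := f(k, nil) }, so B := f(h(f(k, nil), f(k, nil)), h(f(k, nil), f(k, nil))).

f(h(f(k, nil), f(k, nil)), h(f(k, nil), f(k, nil)))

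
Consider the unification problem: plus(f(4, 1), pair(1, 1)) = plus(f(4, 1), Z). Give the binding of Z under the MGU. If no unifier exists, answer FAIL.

Decompose plus/2: f(4, 1) = f(4, 1),  pair(1, 1) = Z.
Delete trivial equation f(4, 1) = f(4, 1).
Bind Z := pair(1, 1).
MGU = { Z ↦ pair(1, 1) }, so Z ↦ pair(1, 1).

pair(1, 1)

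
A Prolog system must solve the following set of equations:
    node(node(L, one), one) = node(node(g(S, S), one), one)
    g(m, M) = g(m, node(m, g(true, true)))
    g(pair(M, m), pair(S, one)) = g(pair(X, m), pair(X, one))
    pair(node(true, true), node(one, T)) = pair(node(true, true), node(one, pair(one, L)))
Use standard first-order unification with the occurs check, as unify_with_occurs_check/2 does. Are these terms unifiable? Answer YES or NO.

Decompose node/2: node(L, one) = node(g(S, S), one),  one = one.
Decompose node/2: L = g(S, S),  one = one.
Bind L := g(S, S); substituting into the one remaining equation that mentions L gives: pair(node(true, true), node(one, T)) = pair(node(true, true), node(one, pair(one, g(S, S)))).
Delete trivial equation one = one.
Delete trivial equation one = one.
Decompose g/2: m = m,  M = node(m, g(true, true)).
Delete trivial equation m = m.
Bind M := node(m, g(true, true)); substituting into the one remaining equation that mentions M gives: g(pair(node(m, g(true, true)), m), pair(S, one)) = g(pair(X, m), pair(X, one)).
Decompose g/2: pair(node(m, g(true, true)), m) = pair(X, m),  pair(S, one) = pair(X, one).
Decompose pair/2: node(m, g(true, true)) = X,  m = m.
Bind X := node(m, g(true, true)); substituting into the one remaining equation that mentions X gives: pair(S, one) = pair(node(m, g(true, true)), one).
Delete trivial equation m = m.
Decompose pair/2: S = node(m, g(true, true)),  one = one.
Bind S := node(m, g(true, true)); substituting into the one remaining equation that mentions S gives: pair(node(true, true), node(one, T)) = pair(node(true, true), node(one, pair(one, g(node(m, g(true, true)), node(m, g(true, true)))))). Substituting into the earlier binding gives L := g(node(m, g(true, true)), node(m, g(true, true))).
Delete trivial equation one = one.
Decompose pair/2: node(true, true) = node(true, true),  node(one, T) = node(one, pair(one, g(node(m, g(true, true)), node(m, g(true, true))))).
Delete trivial equation node(true, true) = node(true, true).
Decompose node/2: one = one,  T = pair(one, g(node(m, g(true, true)), node(m, g(true, true)))).
Delete trivial equation one = one.
Bind T := pair(one, g(node(m, g(true, true)), node(m, g(true, true)))).
No equations remain and no clash or occurs-check failure arose, so a unifier exists.

YES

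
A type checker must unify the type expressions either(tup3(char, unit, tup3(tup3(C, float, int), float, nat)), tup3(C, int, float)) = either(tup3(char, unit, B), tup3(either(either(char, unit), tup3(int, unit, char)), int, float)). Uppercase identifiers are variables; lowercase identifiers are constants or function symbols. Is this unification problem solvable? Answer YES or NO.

YES

Decompose either/2: tup3(char, unit, tup3(tup3(C, float, int), float, nat)) = tup3(char, unit, B),  tup3(C, int, float) = tup3(either(either(char, unit), tup3(int, unit, char)), int, float).
Decompose tup3/3: char = char,  unit = unit,  tup3(tup3(C, float, int), float, nat) = B.
Delete trivial equation char = char.
Delete trivial equation unit = unit.
Bind B := tup3(tup3(C, float, int), float, nat); no other remaining equation mentions B.
Decompose tup3/3: C = either(either(char, unit), tup3(int, unit, char)),  int = int,  float = float.
Bind C := either(either(char, unit), tup3(int, unit, char)); no other remaining equation mentions C. Substituting into the earlier binding gives B := tup3(tup3(either(either(char, unit), tup3(int, unit, char)), float, int), float, nat).
Delete trivial equation int = int.
Delete trivial equation float = float.
No equations remain and no clash or occurs-check failure arose, so a unifier exists.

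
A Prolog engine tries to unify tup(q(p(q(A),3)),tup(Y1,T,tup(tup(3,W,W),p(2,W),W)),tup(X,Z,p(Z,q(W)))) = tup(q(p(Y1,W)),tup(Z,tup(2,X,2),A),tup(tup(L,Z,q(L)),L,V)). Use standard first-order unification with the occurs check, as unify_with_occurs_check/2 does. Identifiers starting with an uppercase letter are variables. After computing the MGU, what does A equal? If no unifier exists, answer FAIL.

Decompose tup/3: q(p(q(A),3)) = q(p(Y1,W)),  tup(Y1,T,tup(tup(3,W,W),p(2,W),W)) = tup(Z,tup(2,X,2),A),  tup(X,Z,p(Z,q(W))) = tup(tup(L,Z,q(L)),L,V).
Decompose q/1: p(q(A),3) = p(Y1,W).
Decompose p/2: q(A) = Y1,  3 = W.
Bind Y1 := q(A); substituting into the one remaining equation that mentions Y1 gives: tup(q(A),T,tup(tup(3,W,W),p(2,W),W)) = tup(Z,tup(2,X,2),A).
Bind W := 3; substituting into the remaining equations gives: tup(q(A),T,tup(tup(3,3,3),p(2,3),3)) = tup(Z,tup(2,X,2),A),  tup(X,Z,p(Z,q(3))) = tup(tup(L,Z,q(L)),L,V).
Decompose tup/3: q(A) = Z,  T = tup(2,X,2),  tup(tup(3,3,3),p(2,3),3) = A.
Bind Z := q(A); substituting into the one remaining equation that mentions Z gives: tup(X,q(A),p(q(A),q(3))) = tup(tup(L,q(A),q(L)),L,V).
Bind T := tup(2,X,2); no other remaining equation mentions T.
Bind A := tup(tup(3,3,3),p(2,3),3); substituting into the remaining equation gives: tup(X,q(tup(tup(3,3,3),p(2,3),3)),p(q(tup(tup(3,3,3),p(2,3),3)),q(3))) = tup(tup(L,q(tup(tup(3,3,3),p(2,3),3)),q(L)),L,V). Substituting into the earlier bindings gives Y1 := q(tup(tup(3,3,3),p(2,3),3)), Z := q(tup(tup(3,3,3),p(2,3),3)).
Decompose tup/3: X = tup(L,q(tup(tup(3,3,3),p(2,3),3)),q(L)),  q(tup(tup(3,3,3),p(2,3),3)) = L,  p(q(tup(tup(3,3,3),p(2,3),3)),q(3)) = V.
Bind X := tup(L,q(tup(tup(3,3,3),p(2,3),3)),q(L)); no other remaining equation mentions X. Substituting into the earlier binding gives T := tup(2,tup(L,q(tup(tup(3,3,3),p(2,3),3)),q(L)),2).
Bind L := q(tup(tup(3,3,3),p(2,3),3)); no other remaining equation mentions L. Substituting into the earlier bindings gives T := tup(2,tup(q(tup(tup(3,3,3),p(2,3),3)),q(tup(tup(3,3,3),p(2,3),3)),q(q(tup(tup(3,3,3),p(2,3),3)))),2), X := tup(q(tup(tup(3,3,3),p(2,3),3)),q(tup(tup(3,3,3),p(2,3),3)),q(q(tup(tup(3,3,3),p(2,3),3)))).
Bind V := p(q(tup(tup(3,3,3),p(2,3),3)),q(3)).
MGU = { Y1 ↦ q(tup(tup(3,3,3),p(2,3),3)), W ↦ 3, Z ↦ q(tup(tup(3,3,3),p(2,3),3)), T ↦ tup(2,tup(q(tup(tup(3,3,3),p(2,3),3)),q(tup(tup(3,3,3),p(2,3),3)),q(q(tup(tup(3,3,3),p(2,3),3)))),2), A ↦ tup(tup(3,3,3),p(2,3),3), X ↦ tup(q(tup(tup(3,3,3),p(2,3),3)),q(tup(tup(3,3,3),p(2,3),3)),q(q(tup(tup(3,3,3),p(2,3),3)))), L ↦ q(tup(tup(3,3,3),p(2,3),3)), V ↦ p(q(tup(tup(3,3,3),p(2,3),3)),q(3)) }, so A ↦ tup(tup(3,3,3),p(2,3),3).

tup(tup(3,3,3),p(2,3),3)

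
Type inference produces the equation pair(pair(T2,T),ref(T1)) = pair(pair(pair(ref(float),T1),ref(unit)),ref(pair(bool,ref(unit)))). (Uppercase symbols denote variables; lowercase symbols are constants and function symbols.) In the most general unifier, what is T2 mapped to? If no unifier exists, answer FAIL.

Decompose pair/2: pair(T2,T) = pair(pair(ref(float),T1),ref(unit)),  ref(T1) = ref(pair(bool,ref(unit))).
Decompose pair/2: T2 = pair(ref(float),T1),  T = ref(unit).
Bind T2 := pair(ref(float),T1); no other remaining equation mentions T2.
Bind T := ref(unit); no other remaining equation mentions T.
Decompose ref/1: T1 = pair(bool,ref(unit)).
Bind T1 := pair(bool,ref(unit)). Substituting into the earlier binding gives T2 := pair(ref(float),pair(bool,ref(unit))).
MGU = { T2 -> pair(ref(float),pair(bool,ref(unit))), T -> ref(unit), T1 -> pair(bool,ref(unit)) }, so T2 -> pair(ref(float),pair(bool,ref(unit))).

pair(ref(float),pair(bool,ref(unit)))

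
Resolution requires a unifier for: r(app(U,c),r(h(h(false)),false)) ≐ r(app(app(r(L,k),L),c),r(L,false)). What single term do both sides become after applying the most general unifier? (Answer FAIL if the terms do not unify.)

r(app(app(r(h(h(false)),k),h(h(false))),c),r(h(h(false)),false))

Decompose r/2: app(U,c) ≐ app(app(r(L,k),L),c),  r(h(h(false)),false) ≐ r(L,false).
Decompose app/2: U ≐ app(r(L,k),L),  c ≐ c.
Bind U := app(r(L,k),L); no other remaining equation mentions U.
Delete trivial equation c ≐ c.
Decompose r/2: h(h(false)) ≐ L,  false ≐ false.
Bind L := h(h(false)); no other remaining equation mentions L. Substituting into the earlier binding gives U := app(r(h(h(false)),k),h(h(false))).
Delete trivial equation false ≐ false.
Applying the MGU to either side gives r(app(app(r(h(h(false)),k),h(h(false))),c),r(h(h(false)),false)).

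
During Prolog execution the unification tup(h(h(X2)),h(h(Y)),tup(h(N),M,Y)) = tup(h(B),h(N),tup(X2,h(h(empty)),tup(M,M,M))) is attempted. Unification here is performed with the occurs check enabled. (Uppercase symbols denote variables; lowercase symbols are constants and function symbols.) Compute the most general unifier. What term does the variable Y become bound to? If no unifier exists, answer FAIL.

tup(h(h(empty)),h(h(empty)),h(h(empty)))

Decompose tup/3: h(h(X2)) = h(B),  h(h(Y)) = h(N),  tup(h(N),M,Y) = tup(X2,h(h(empty)),tup(M,M,M)).
Decompose h/1: h(X2) = B.
Bind B := h(X2); no other remaining equation mentions B.
Decompose h/1: h(Y) = N.
Bind N := h(Y); substituting into the remaining equation gives: tup(h(h(Y)),M,Y) = tup(X2,h(h(empty)),tup(M,M,M)).
Decompose tup/3: h(h(Y)) = X2,  M = h(h(empty)),  Y = tup(M,M,M).
Bind X2 := h(h(Y)); no other remaining equation mentions X2. Substituting into the earlier binding gives B := h(h(h(Y))).
Bind M := h(h(empty)); substituting into the remaining equation gives: Y = tup(h(h(empty)),h(h(empty)),h(h(empty))).
Bind Y := tup(h(h(empty)),h(h(empty)),h(h(empty))). Substituting into the earlier bindings gives B := h(h(h(tup(h(h(empty)),h(h(empty)),h(h(empty)))))), N := h(tup(h(h(empty)),h(h(empty)),h(h(empty)))), X2 := h(h(tup(h(h(empty)),h(h(empty)),h(h(empty))))).
MGU = { B -> h(h(h(tup(h(h(empty)),h(h(empty)),h(h(empty)))))), N -> h(tup(h(h(empty)),h(h(empty)),h(h(empty)))), X2 -> h(h(tup(h(h(empty)),h(h(empty)),h(h(empty))))), M -> h(h(empty)), Y -> tup(h(h(empty)),h(h(empty)),h(h(empty))) }, so Y -> tup(h(h(empty)),h(h(empty)),h(h(empty))).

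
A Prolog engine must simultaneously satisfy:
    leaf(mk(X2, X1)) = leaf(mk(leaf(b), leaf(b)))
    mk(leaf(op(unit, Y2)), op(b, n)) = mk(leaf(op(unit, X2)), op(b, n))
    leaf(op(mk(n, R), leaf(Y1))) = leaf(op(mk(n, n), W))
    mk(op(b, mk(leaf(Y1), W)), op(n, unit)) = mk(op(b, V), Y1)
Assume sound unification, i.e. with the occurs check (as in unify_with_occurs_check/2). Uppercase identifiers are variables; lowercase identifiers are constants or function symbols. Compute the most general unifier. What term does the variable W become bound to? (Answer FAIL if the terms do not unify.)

leaf(op(n, unit))

Decompose leaf/1: mk(X2, X1) = mk(leaf(b), leaf(b)).
Decompose mk/2: X2 = leaf(b),  X1 = leaf(b).
Bind X2 := leaf(b); substituting into the one remaining equation that mentions X2 gives: mk(leaf(op(unit, Y2)), op(b, n)) = mk(leaf(op(unit, leaf(b))), op(b, n)).
Bind X1 := leaf(b); no other remaining equation mentions X1.
Decompose mk/2: leaf(op(unit, Y2)) = leaf(op(unit, leaf(b))),  op(b, n) = op(b, n).
Decompose leaf/1: op(unit, Y2) = op(unit, leaf(b)).
Decompose op/2: unit = unit,  Y2 = leaf(b).
Delete trivial equation unit = unit.
Bind Y2 := leaf(b); no other remaining equation mentions Y2.
Delete trivial equation op(b, n) = op(b, n).
Decompose leaf/1: op(mk(n, R), leaf(Y1)) = op(mk(n, n), W).
Decompose op/2: mk(n, R) = mk(n, n),  leaf(Y1) = W.
Decompose mk/2: n = n,  R = n.
Delete trivial equation n = n.
Bind R := n; no other remaining equation mentions R.
Bind W := leaf(Y1); substituting into the remaining equation gives: mk(op(b, mk(leaf(Y1), leaf(Y1))), op(n, unit)) = mk(op(b, V), Y1).
Decompose mk/2: op(b, mk(leaf(Y1), leaf(Y1))) = op(b, V),  op(n, unit) = Y1.
Decompose op/2: b = b,  mk(leaf(Y1), leaf(Y1)) = V.
Delete trivial equation b = b.
Bind V := mk(leaf(Y1), leaf(Y1)); no other remaining equation mentions V.
Bind Y1 := op(n, unit). Substituting into the earlier bindings gives W := leaf(op(n, unit)), V := mk(leaf(op(n, unit)), leaf(op(n, unit))).
MGU = { X2 ↦ leaf(b), X1 ↦ leaf(b), Y2 ↦ leaf(b), R ↦ n, W ↦ leaf(op(n, unit)), V ↦ mk(leaf(op(n, unit)), leaf(op(n, unit))), Y1 ↦ op(n, unit) }, so W ↦ leaf(op(n, unit)).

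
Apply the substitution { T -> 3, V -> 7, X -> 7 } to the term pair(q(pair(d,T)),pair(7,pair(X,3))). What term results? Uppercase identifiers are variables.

Replace each occurrence of T with 3.
Replace each occurrence of X with 7.
Result: pair(q(pair(d,3)),pair(7,pair(7,3))).

pair(q(pair(d,3)),pair(7,pair(7,3)))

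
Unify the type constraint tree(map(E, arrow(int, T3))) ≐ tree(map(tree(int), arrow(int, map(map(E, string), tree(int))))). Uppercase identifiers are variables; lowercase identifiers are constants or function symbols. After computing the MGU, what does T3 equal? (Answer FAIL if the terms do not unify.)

Decompose tree/1: map(E, arrow(int, T3)) ≐ map(tree(int), arrow(int, map(map(E, string), tree(int)))).
Decompose map/2: E ≐ tree(int),  arrow(int, T3) ≐ arrow(int, map(map(E, string), tree(int))).
Bind E := tree(int); substituting into the remaining equation gives: arrow(int, T3) ≐ arrow(int, map(map(tree(int), string), tree(int))).
Decompose arrow/2: int ≐ int,  T3 ≐ map(map(tree(int), string), tree(int)).
Delete trivial equation int ≐ int.
Bind T3 := map(map(tree(int), string), tree(int)).
MGU = { E := tree(int), T3 := map(map(tree(int), string), tree(int)) }, so T3 := map(map(tree(int), string), tree(int)).

map(map(tree(int), string), tree(int))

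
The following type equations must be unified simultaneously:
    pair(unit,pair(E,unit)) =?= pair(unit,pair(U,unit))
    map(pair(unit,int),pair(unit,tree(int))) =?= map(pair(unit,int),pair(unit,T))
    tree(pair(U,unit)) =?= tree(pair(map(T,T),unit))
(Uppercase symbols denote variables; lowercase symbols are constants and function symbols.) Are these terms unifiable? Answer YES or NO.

YES

Decompose pair/2: unit =?= unit,  pair(E,unit) =?= pair(U,unit).
Delete trivial equation unit =?= unit.
Decompose pair/2: E =?= U,  unit =?= unit.
Bind E := U; no other remaining equation mentions E.
Delete trivial equation unit =?= unit.
Decompose map/2: pair(unit,int) =?= pair(unit,int),  pair(unit,tree(int)) =?= pair(unit,T).
Delete trivial equation pair(unit,int) =?= pair(unit,int).
Decompose pair/2: unit =?= unit,  tree(int) =?= T.
Delete trivial equation unit =?= unit.
Bind T := tree(int); substituting into the remaining equation gives: tree(pair(U,unit)) =?= tree(pair(map(tree(int),tree(int)),unit)).
Decompose tree/1: pair(U,unit) =?= pair(map(tree(int),tree(int)),unit).
Decompose pair/2: U =?= map(tree(int),tree(int)),  unit =?= unit.
Bind U := map(tree(int),tree(int)); no other remaining equation mentions U. Substituting into the earlier binding gives E := map(tree(int),tree(int)).
Delete trivial equation unit =?= unit.
No equations remain and no clash or occurs-check failure arose, so a unifier exists.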